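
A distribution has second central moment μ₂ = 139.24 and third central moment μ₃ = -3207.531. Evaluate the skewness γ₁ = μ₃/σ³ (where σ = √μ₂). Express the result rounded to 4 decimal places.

σ = √μ₂ = √139.24 = 11.80000
σ³ = μ₂^(3/2) = 1643.03200
γ₁ = μ₃/σ³ = -3207.531 / 1643.03200 ≈ -1.9522

-1.9522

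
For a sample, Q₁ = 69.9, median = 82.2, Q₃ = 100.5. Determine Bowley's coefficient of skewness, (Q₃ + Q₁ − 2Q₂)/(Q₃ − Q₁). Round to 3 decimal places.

0.196

numerator: Q₃ + Q₁ − 2Q₂ = 100.5 + 69.9 − 2×82.2 = 6.0000
denominator: Q₃ − Q₁ = 100.5 − 69.9 = 30.6000
Bowley skewness = 6.0000 / 30.6000 ≈ 0.196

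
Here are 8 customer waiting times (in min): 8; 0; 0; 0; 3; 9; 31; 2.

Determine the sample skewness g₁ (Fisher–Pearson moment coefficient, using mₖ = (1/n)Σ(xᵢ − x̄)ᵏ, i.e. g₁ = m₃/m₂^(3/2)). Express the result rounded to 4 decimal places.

1.7917

x̄ = (8 + 0 + 0 + 0 + 3 + 9 + 31 + 2) / 8 = 6.6250
deviations (xᵢ − x̄): 1.3750, -6.6250, -6.6250, -6.6250, -3.6250, 2.3750, 24.3750, -4.6250
Σ(xᵢ − x̄)² = 767.8750 ⇒ m₂ = 767.8750/8 = 95.98438
Σ(xᵢ − x̄)³ = 13479.2813 ⇒ m₃ = 13479.2813/8 = 1684.91016
m₂^(3/2) = 95.98438^(1.5) = 940.37443
g₁ = m₃ / m₂^(3/2) = 1684.91016 / 940.37443 ≈ 1.7917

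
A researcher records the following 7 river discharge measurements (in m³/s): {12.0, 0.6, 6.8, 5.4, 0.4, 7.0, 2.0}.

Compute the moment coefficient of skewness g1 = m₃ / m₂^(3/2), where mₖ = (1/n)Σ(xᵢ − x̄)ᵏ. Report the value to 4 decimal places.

0.4464

x̄ = (12.0 + 0.6 + 6.8 + 5.4 + 0.4 + 7.0 + 2.0) / 7 = 4.8857
deviations (xᵢ − x̄): 7.1143, -4.2857, 1.9143, 0.5143, -4.4857, 2.1143, -2.8857
Σ(xᵢ − x̄)² = 105.8286 ⇒ m₂ = 105.8286/7 = 15.11837
Σ(xᵢ − x̄)³ = 183.6705 ⇒ m₃ = 183.6705/7 = 26.23865
m₂^(3/2) = 15.11837^(1.5) = 58.78376
g1 = m₃ / m₂^(3/2) = 26.23865 / 58.78376 ≈ 0.4464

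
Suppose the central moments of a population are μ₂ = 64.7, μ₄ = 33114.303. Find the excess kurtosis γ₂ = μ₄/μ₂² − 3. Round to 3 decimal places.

μ₂² = 64.7² = 4186.09000
μ₄/μ₂² = 33114.303 / 4186.09000 = 7.91056
γ₂ = 7.91056 − 3 ≈ 4.911

4.911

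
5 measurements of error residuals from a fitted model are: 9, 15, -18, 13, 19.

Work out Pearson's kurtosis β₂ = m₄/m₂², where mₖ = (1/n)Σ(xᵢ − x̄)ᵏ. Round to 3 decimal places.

2.966

x̄ = 7.6000
Σ(xᵢ − x̄)² = 871.2000 ⇒ m₂ = 174.24000
Σ(xᵢ − x̄)⁴ = 450239.1360 ⇒ m₄ = 90047.82720
m₂² = 30359.57760
β₂ = m₄/m₂² = 90047.82720 / 30359.57760 ≈ 2.966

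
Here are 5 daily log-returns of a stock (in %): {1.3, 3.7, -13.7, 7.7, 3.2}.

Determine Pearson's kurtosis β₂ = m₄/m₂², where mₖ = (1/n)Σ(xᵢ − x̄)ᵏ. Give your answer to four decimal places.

2.9089

x̄ = 0.4400
Σ(xᵢ − x̄)² = 271.6320 ⇒ m₂ = 54.32640
Σ(xᵢ − x̄)⁴ = 42925.4555 ⇒ m₄ = 8585.09109
m₂² = 2951.35774
β₂ = m₄/m₂² = 8585.09109 / 2951.35774 ≈ 2.9089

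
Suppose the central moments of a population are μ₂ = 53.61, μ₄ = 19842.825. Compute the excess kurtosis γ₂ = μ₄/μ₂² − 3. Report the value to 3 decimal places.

μ₂² = 53.61² = 2874.03210
μ₄/μ₂² = 19842.825 / 2874.03210 = 6.90418
γ₂ = 6.90418 − 3 ≈ 3.904

3.904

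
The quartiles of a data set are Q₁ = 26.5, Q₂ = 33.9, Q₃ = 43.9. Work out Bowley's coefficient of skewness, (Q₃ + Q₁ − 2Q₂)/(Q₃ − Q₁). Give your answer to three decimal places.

numerator: Q₃ + Q₁ − 2Q₂ = 43.9 + 26.5 − 2×33.9 = 2.6000
denominator: Q₃ − Q₁ = 43.9 − 26.5 = 17.4000
Bowley skewness = 2.6000 / 17.4000 ≈ 0.149

0.149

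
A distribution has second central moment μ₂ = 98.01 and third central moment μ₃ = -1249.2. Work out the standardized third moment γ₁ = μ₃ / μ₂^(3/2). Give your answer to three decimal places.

σ = √μ₂ = √98.01 = 9.90000
σ³ = μ₂^(3/2) = 970.29900
γ₁ = μ₃/σ³ = -1249.2 / 970.29900 ≈ -1.287

-1.287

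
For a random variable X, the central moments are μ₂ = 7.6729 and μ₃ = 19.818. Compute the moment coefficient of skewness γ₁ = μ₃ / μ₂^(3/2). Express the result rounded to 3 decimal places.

0.932

σ = √μ₂ = √7.6729 = 2.77000
σ³ = μ₂^(3/2) = 21.25393
γ₁ = μ₃/σ³ = 19.818 / 21.25393 ≈ 0.932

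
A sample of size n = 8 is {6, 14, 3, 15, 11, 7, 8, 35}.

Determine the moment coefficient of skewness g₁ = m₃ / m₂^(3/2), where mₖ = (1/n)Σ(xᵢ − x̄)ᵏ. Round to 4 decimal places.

x̄ = (6 + 14 + 3 + 15 + 11 + 7 + 8 + 35) / 8 = 12.3750
deviations (xᵢ − x̄): -6.3750, 1.6250, -9.3750, 2.6250, -1.3750, -5.3750, -4.3750, 22.6250
Σ(xᵢ − x̄)² = 699.8750 ⇒ m₂ = 699.8750/8 = 87.48438
Σ(xᵢ − x̄)³ = 10279.2188 ⇒ m₃ = 10279.2188/8 = 1284.90234
m₂^(3/2) = 87.48438^(1.5) = 818.26833
g₁ = m₃ / m₂^(3/2) = 1284.90234 / 818.26833 ≈ 1.5703

1.5703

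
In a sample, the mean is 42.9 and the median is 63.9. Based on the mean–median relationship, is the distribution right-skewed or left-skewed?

mean − median = 42.9 − 63.9 = -21.0
mean < median ⇒ the longer tail is on the left ⇒ left-skewed (negatively skewed).

left-skewed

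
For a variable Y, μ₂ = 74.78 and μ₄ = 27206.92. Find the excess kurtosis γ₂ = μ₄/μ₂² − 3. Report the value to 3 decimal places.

1.865

μ₂² = 74.78² = 5592.04840
μ₄/μ₂² = 27206.92 / 5592.04840 = 4.86529
γ₂ = 4.86529 − 3 ≈ 1.865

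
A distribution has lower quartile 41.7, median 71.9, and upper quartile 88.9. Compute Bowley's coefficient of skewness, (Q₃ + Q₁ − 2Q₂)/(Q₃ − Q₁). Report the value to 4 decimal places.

-0.2797

numerator: Q₃ + Q₁ − 2Q₂ = 88.9 + 41.7 − 2×71.9 = -13.2000
denominator: Q₃ − Q₁ = 88.9 − 41.7 = 47.2000
Bowley skewness = -13.2000 / 47.2000 ≈ -0.2797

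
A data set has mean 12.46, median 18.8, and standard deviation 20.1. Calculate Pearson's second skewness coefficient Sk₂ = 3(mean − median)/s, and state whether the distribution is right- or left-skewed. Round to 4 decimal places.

Sk₂ = 3(12.46 − 18.8) / 20.1 = 3 × -6.3400 / 20.1
    = -19.0200 / 20.1 ≈ -0.9463
Sk₂ < 0 ⇒ mean < median ⇒ left-skewed (negative skew).

-0.9463, left-skewed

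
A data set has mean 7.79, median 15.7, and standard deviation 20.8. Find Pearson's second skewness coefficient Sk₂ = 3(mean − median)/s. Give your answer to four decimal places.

Sk₂ = 3(7.79 − 15.7) / 20.8 = 3 × -7.9100 / 20.8
    = -23.7300 / 20.8 ≈ -1.1409

-1.1409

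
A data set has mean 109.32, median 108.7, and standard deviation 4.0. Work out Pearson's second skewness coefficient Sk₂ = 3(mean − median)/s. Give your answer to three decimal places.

0.465

Sk₂ = 3(109.32 − 108.7) / 4.0 = 3 × 0.6200 / 4.0
    = 1.8600 / 4.0 ≈ 0.465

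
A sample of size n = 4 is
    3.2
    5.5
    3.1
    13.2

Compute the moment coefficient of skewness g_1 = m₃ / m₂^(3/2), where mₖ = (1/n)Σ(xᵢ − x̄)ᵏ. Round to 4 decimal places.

x̄ = (3.2 + 5.5 + 3.1 + 13.2) / 4 = 6.2500
deviations (xᵢ − x̄): -3.0500, -0.7500, -3.1500, 6.9500
Σ(xᵢ − x̄)² = 68.0900 ⇒ m₂ = 68.0900/4 = 17.02250
Σ(xᵢ − x̄)³ = 275.6520 ⇒ m₃ = 275.6520/4 = 68.91300
m₂^(3/2) = 17.02250^(1.5) = 70.23200
g_1 = m₃ / m₂^(3/2) = 68.91300 / 70.23200 ≈ 0.9812

0.9812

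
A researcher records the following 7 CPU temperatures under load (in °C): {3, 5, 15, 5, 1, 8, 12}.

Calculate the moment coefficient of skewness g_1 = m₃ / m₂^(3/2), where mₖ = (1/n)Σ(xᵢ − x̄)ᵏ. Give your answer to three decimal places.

0.493

x̄ = (3 + 5 + 15 + 5 + 1 + 8 + 12) / 7 = 7.0000
deviations (xᵢ − x̄): -4.0000, -2.0000, 8.0000, -2.0000, -6.0000, 1.0000, 5.0000
Σ(xᵢ − x̄)² = 150.0000 ⇒ m₂ = 150.0000/7 = 21.42857
Σ(xᵢ − x̄)³ = 342.0000 ⇒ m₃ = 342.0000/7 = 48.85714
m₂^(3/2) = 21.42857^(1.5) = 99.19501
g_1 = m₃ / m₂^(3/2) = 48.85714 / 99.19501 ≈ 0.493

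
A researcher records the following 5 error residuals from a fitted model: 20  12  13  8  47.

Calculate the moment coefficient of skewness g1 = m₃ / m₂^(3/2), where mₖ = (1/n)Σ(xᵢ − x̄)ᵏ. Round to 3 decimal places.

x̄ = (20 + 12 + 13 + 8 + 47) / 5 = 20.0000
deviations (xᵢ − x̄): 0.0000, -8.0000, -7.0000, -12.0000, 27.0000
Σ(xᵢ − x̄)² = 986.0000 ⇒ m₂ = 986.0000/5 = 197.20000
Σ(xᵢ − x̄)³ = 17100.0000 ⇒ m₃ = 17100.0000/5 = 3420.00000
m₂^(3/2) = 197.20000^(1.5) = 2769.23853
g1 = m₃ / m₂^(3/2) = 3420.00000 / 2769.23853 ≈ 1.235

1.235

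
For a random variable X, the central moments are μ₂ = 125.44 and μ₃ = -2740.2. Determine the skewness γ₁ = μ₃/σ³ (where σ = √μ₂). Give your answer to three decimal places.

-1.950

σ = √μ₂ = √125.44 = 11.20000
σ³ = μ₂^(3/2) = 1404.92800
γ₁ = μ₃/σ³ = -2740.2 / 1404.92800 ≈ -1.950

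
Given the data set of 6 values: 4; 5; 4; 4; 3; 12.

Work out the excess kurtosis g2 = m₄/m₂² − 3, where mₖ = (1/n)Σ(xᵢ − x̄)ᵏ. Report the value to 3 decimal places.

0.948

x̄ = 5.3333
Σ(xᵢ − x̄)² = 55.3333 ⇒ m₂ = 9.22222
Σ(xᵢ − x̄)⁴ = 2014.4444 ⇒ m₄ = 335.74074
m₂² = 85.04938
g2 = m₄/m₂² − 3 = 3.94760 − 3 ≈ 0.948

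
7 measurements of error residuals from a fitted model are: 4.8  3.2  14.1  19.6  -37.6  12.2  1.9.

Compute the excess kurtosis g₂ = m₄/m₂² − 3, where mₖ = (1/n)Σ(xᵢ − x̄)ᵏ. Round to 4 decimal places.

1.1782

x̄ = 2.6000
Σ(xᵢ − x̄)² = 2135.1400 ⇒ m₂ = 305.02000
Σ(xᵢ − x̄)⁴ = 2721113.6050 ⇒ m₄ = 388730.51500
m₂² = 93037.20040
g₂ = m₄/m₂² − 3 = 4.17823 − 3 ≈ 1.1782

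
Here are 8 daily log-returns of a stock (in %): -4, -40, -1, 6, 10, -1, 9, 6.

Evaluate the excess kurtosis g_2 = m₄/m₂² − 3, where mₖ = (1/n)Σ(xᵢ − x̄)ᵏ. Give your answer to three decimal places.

2.075

x̄ = -1.8750
Σ(xᵢ − x̄)² = 1842.8750 ⇒ m₂ = 230.35938
Σ(xᵢ − x̄)⁴ = 2154293.2754 ⇒ m₄ = 269286.65942
m₂² = 53065.44165
g_2 = m₄/m₂² − 3 = 5.07461 − 3 ≈ 2.075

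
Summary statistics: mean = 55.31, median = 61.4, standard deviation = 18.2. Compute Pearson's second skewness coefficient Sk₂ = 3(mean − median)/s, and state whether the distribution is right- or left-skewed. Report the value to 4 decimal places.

-1.0038, left-skewed

Sk₂ = 3(55.31 − 61.4) / 18.2 = 3 × -6.0900 / 18.2
    = -18.2700 / 18.2 ≈ -1.0038
Sk₂ < 0 ⇒ mean < median ⇒ left-skewed (negative skew).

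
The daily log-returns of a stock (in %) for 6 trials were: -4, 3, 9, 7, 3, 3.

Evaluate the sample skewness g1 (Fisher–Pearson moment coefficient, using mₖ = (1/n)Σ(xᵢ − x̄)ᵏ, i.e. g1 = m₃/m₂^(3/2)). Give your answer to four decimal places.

-0.5257

x̄ = (-4 + 3 + 9 + 7 + 3 + 3) / 6 = 3.5000
deviations (xᵢ − x̄): -7.5000, -0.5000, 5.5000, 3.5000, -0.5000, -0.5000
Σ(xᵢ − x̄)² = 99.5000 ⇒ m₂ = 99.5000/6 = 16.58333
Σ(xᵢ − x̄)³ = -213.0000 ⇒ m₃ = -213.0000/6 = -35.50000
m₂^(3/2) = 16.58333^(1.5) = 67.53171
g1 = m₃ / m₂^(3/2) = -35.50000 / 67.53171 ≈ -0.5257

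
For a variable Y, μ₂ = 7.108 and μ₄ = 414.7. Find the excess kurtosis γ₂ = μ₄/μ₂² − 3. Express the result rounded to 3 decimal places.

μ₂² = 7.108² = 50.52366
μ₄/μ₂² = 414.7 / 50.52366 = 8.20803
γ₂ = 8.20803 − 3 ≈ 5.208

5.208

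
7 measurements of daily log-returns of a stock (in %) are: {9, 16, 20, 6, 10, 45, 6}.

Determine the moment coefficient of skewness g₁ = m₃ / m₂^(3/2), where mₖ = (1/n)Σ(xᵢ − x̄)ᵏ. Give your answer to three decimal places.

1.501

x̄ = (9 + 16 + 20 + 6 + 10 + 45 + 6) / 7 = 16.0000
deviations (xᵢ − x̄): -7.0000, 0.0000, 4.0000, -10.0000, -6.0000, 29.0000, -10.0000
Σ(xᵢ − x̄)² = 1142.0000 ⇒ m₂ = 1142.0000/7 = 163.14286
Σ(xᵢ − x̄)³ = 21894.0000 ⇒ m₃ = 21894.0000/7 = 3127.71429
m₂^(3/2) = 163.14286^(1.5) = 2083.78111
g₁ = m₃ / m₂^(3/2) = 3127.71429 / 2083.78111 ≈ 1.501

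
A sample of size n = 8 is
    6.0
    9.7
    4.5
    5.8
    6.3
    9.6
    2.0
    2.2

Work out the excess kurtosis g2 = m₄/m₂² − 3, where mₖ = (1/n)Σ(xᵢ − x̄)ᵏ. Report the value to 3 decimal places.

x̄ = 5.7625
Σ(xᵢ − x̄)² = 59.0187 ⇒ m₂ = 7.37734
Σ(xᵢ − x̄)⁴ = 821.3410 ⇒ m₄ = 102.66762
m₂² = 54.42520
g2 = m₄/m₂² − 3 = 1.88640 − 3 ≈ -1.114

-1.114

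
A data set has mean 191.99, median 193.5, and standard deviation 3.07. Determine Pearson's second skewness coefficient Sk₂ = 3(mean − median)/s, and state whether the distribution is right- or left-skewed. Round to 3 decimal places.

-1.476, left-skewed

Sk₂ = 3(191.99 − 193.5) / 3.07 = 3 × -1.5100 / 3.07
    = -4.5300 / 3.07 ≈ -1.476
Sk₂ < 0 ⇒ mean < median ⇒ left-skewed (negative skew).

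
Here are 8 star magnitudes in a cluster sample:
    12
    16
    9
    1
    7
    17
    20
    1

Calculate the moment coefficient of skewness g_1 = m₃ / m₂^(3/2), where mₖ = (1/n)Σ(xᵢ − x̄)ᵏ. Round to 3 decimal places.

x̄ = (12 + 16 + 9 + 1 + 7 + 17 + 20 + 1) / 8 = 10.3750
deviations (xᵢ − x̄): 1.6250, 5.6250, -1.3750, -9.3750, -3.3750, 6.6250, 9.6250, -9.3750
Σ(xᵢ − x̄)² = 359.8750 ⇒ m₂ = 359.8750/8 = 44.98438
Σ(xᵢ − x̄)³ = -324.2813 ⇒ m₃ = -324.2813/8 = -40.53516
m₂^(3/2) = 44.98438^(1.5) = 301.71197
g_1 = m₃ / m₂^(3/2) = -40.53516 / 301.71197 ≈ -0.134

-0.134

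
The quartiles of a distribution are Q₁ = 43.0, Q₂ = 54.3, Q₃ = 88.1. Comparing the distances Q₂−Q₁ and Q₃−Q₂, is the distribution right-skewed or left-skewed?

Q₂ − Q₁ = 11.3;  Q₃ − Q₂ = 33.8
Q₃ − Q₂ > Q₂ − Q₁ ⇒ the upper half is more spread out ⇒ right-skewed.

right-skewed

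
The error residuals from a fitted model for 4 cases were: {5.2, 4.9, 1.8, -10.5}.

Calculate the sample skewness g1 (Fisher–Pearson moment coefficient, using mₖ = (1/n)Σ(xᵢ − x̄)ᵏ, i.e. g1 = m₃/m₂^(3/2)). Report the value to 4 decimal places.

x̄ = (5.2 + 4.9 + 1.8 - 10.5) / 4 = 0.3500
deviations (xᵢ − x̄): 4.8500, 4.5500, 1.4500, -10.8500
Σ(xᵢ − x̄)² = 164.0500 ⇒ m₂ = 164.0500/4 = 41.01250
Σ(xᵢ − x̄)³ = -1065.9600 ⇒ m₃ = -1065.9600/4 = -266.49000
m₂^(3/2) = 41.01250^(1.5) = 262.64816
g1 = m₃ / m₂^(3/2) = -266.49000 / 262.64816 ≈ -1.0146

-1.0146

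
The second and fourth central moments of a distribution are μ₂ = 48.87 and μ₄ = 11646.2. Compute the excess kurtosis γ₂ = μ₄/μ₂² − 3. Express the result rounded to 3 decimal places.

1.876

μ₂² = 48.87² = 2388.27690
μ₄/μ₂² = 11646.2 / 2388.27690 = 4.87640
γ₂ = 4.87640 − 3 ≈ 1.876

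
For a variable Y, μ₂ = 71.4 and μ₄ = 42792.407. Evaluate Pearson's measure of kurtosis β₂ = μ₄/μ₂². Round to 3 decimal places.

8.394

μ₂² = 71.4² = 5097.96000
μ₄/μ₂² = 42792.407 / 5097.96000 = 8.39403
β₂ ≈ 8.394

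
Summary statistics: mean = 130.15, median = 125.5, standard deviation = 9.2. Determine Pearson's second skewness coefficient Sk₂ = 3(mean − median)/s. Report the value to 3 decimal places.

Sk₂ = 3(130.15 − 125.5) / 9.2 = 3 × 4.6500 / 9.2
    = 13.9500 / 9.2 ≈ 1.516

1.516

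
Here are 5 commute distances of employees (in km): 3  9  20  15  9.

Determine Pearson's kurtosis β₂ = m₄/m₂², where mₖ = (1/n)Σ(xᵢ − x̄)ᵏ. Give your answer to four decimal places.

x̄ = 11.2000
Σ(xᵢ − x̄)² = 168.8000 ⇒ m₂ = 33.76000
Σ(xᵢ − x̄)⁴ = 10773.5360 ⇒ m₄ = 2154.70720
m₂² = 1139.73760
β₂ = m₄/m₂² = 2154.70720 / 1139.73760 ≈ 1.8905

1.8905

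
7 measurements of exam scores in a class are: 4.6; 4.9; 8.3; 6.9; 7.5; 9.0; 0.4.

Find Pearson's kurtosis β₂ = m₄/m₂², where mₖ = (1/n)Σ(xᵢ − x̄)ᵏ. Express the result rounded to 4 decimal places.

x̄ = 5.9429
Σ(xᵢ − x̄)² = 51.8571 ⇒ m₂ = 7.40816
Σ(xᵢ − x̄)⁴ = 1073.2925 ⇒ m₄ = 153.32750
m₂² = 54.88088
β₂ = m₄/m₂² = 153.32750 / 54.88088 ≈ 2.7938

2.7938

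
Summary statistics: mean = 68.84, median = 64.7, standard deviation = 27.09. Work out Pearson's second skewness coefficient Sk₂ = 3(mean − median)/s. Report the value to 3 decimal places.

Sk₂ = 3(68.84 − 64.7) / 27.09 = 3 × 4.1400 / 27.09
    = 12.4200 / 27.09 ≈ 0.458

0.458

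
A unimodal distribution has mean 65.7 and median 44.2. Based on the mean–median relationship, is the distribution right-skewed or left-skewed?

right-skewed

mean − median = 65.7 − 44.2 = 21.5
mean > median ⇒ the longer tail is on the right ⇒ right-skewed (positively skewed).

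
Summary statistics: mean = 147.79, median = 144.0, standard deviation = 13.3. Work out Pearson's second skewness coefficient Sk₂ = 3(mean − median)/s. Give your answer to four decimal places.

0.8549

Sk₂ = 3(147.79 − 144.0) / 13.3 = 3 × 3.7900 / 13.3
    = 11.3700 / 13.3 ≈ 0.8549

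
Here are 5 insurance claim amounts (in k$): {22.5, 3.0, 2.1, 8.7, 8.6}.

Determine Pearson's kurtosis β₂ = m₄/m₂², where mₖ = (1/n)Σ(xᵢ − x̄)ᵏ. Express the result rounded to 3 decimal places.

x̄ = 8.9800
Σ(xᵢ − x̄)² = 266.1080 ⇒ m₂ = 53.22160
Σ(xᵢ − x̄)⁴ = 36931.7090 ⇒ m₄ = 7386.34179
m₂² = 2832.53871
β₂ = m₄/m₂² = 7386.34179 / 2832.53871 ≈ 2.608

2.608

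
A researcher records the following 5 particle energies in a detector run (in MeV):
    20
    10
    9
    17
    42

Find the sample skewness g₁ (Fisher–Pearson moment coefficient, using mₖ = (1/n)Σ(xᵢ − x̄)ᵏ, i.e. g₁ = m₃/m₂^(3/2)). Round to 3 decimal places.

x̄ = (20 + 10 + 9 + 17 + 42) / 5 = 19.6000
deviations (xᵢ − x̄): 0.4000, -9.6000, -10.6000, -2.6000, 22.4000
Σ(xᵢ − x̄)² = 713.2000 ⇒ m₂ = 713.2000/5 = 142.64000
Σ(xᵢ − x̄)³ = 9146.1600 ⇒ m₃ = 9146.1600/5 = 1829.23200
m₂^(3/2) = 142.64000^(1.5) = 1703.57789
g₁ = m₃ / m₂^(3/2) = 1829.23200 / 1703.57789 ≈ 1.074

1.074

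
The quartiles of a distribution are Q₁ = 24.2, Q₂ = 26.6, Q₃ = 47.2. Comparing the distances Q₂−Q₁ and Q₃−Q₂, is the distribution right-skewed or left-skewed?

right-skewed

Q₂ − Q₁ = 2.4;  Q₃ − Q₂ = 20.6
Q₃ − Q₂ > Q₂ − Q₁ ⇒ the upper half is more spread out ⇒ right-skewed.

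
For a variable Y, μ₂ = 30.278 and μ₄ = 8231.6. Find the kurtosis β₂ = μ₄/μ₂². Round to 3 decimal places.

μ₂² = 30.278² = 916.75728
μ₄/μ₂² = 8231.6 / 916.75728 = 8.97904
β₂ ≈ 8.979

8.979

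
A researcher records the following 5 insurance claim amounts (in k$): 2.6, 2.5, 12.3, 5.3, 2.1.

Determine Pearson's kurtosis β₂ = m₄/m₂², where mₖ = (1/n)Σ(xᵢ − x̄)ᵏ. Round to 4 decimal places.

2.7888

x̄ = 4.9600
Σ(xᵢ − x̄)² = 73.7920 ⇒ m₂ = 14.75840
Σ(xᵢ − x̄)⁴ = 3037.1418 ⇒ m₄ = 607.42836
m₂² = 217.81037
β₂ = m₄/m₂² = 607.42836 / 217.81037 ≈ 2.7888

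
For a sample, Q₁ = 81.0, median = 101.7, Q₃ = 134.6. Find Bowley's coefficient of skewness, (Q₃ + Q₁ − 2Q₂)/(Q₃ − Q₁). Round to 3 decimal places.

numerator: Q₃ + Q₁ − 2Q₂ = 134.6 + 81.0 − 2×101.7 = 12.2000
denominator: Q₃ − Q₁ = 134.6 − 81.0 = 53.6000
Bowley skewness = 12.2000 / 53.6000 ≈ 0.228

0.228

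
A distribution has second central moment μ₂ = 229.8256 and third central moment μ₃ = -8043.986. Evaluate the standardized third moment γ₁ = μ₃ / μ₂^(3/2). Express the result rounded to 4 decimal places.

σ = √μ₂ = √229.8256 = 15.16000
σ³ = μ₂^(3/2) = 3484.15610
γ₁ = μ₃/σ³ = -8043.986 / 3484.15610 ≈ -2.3087

-2.3087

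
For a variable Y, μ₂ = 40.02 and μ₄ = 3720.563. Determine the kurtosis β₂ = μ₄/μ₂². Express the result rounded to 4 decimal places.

2.3230

μ₂² = 40.02² = 1601.60040
μ₄/μ₂² = 3720.563 / 1601.60040 = 2.32303
β₂ ≈ 2.3230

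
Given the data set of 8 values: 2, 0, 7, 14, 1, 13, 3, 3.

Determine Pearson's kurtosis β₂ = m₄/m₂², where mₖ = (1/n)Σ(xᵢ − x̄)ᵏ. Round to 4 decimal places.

x̄ = 5.3750
Σ(xᵢ − x̄)² = 205.8750 ⇒ m₂ = 25.73438
Σ(xᵢ − x̄)⁴ = 10315.6816 ⇒ m₄ = 1289.46021
m₂² = 662.25806
β₂ = m₄/m₂² = 1289.46021 / 662.25806 ≈ 1.9471

1.9471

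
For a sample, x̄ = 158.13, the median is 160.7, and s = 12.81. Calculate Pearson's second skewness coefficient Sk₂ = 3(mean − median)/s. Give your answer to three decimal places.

-0.602

Sk₂ = 3(158.13 − 160.7) / 12.81 = 3 × -2.5700 / 12.81
    = -7.7100 / 12.81 ≈ -0.602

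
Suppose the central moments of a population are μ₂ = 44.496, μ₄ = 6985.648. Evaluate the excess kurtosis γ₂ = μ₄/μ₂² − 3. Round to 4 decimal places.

μ₂² = 44.496² = 1979.89402
μ₄/μ₂² = 6985.648 / 1979.89402 = 3.52829
γ₂ = 3.52829 − 3 ≈ 0.5283

0.5283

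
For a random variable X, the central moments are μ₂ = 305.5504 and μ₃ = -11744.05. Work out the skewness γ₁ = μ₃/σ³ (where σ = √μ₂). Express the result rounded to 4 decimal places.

-2.1988

σ = √μ₂ = √305.5504 = 17.48000
σ³ = μ₂^(3/2) = 5341.02099
γ₁ = μ₃/σ³ = -11744.05 / 5341.02099 ≈ -2.1988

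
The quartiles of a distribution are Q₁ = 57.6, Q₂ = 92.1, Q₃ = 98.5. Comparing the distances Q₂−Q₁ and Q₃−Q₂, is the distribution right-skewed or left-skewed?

left-skewed

Q₂ − Q₁ = 34.5;  Q₃ − Q₂ = 6.4
Q₂ − Q₁ > Q₃ − Q₂ ⇒ the lower half is more spread out ⇒ left-skewed.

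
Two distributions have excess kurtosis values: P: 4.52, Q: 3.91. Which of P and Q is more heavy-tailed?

P

Higher excess kurtosis ⇒ heavier tails relative to the normal distribution.
4.52 vs 3.91: the larger is 4.52, so P has heavier tails.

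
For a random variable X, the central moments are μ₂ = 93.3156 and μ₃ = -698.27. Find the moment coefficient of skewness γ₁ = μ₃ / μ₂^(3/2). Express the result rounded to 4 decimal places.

-0.7746

σ = √μ₂ = √93.3156 = 9.66000
σ³ = μ₂^(3/2) = 901.42870
γ₁ = μ₃/σ³ = -698.27 / 901.42870 ≈ -0.7746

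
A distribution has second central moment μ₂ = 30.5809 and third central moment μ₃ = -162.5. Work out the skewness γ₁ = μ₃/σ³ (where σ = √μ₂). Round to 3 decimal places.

-0.961

σ = √μ₂ = √30.5809 = 5.53000
σ³ = μ₂^(3/2) = 169.11238
γ₁ = μ₃/σ³ = -162.5 / 169.11238 ≈ -0.961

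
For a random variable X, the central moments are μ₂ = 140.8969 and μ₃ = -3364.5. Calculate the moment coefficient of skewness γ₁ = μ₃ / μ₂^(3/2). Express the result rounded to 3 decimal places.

-2.012

σ = √μ₂ = √140.8969 = 11.87000
σ³ = μ₂^(3/2) = 1672.44620
γ₁ = μ₃/σ³ = -3364.5 / 1672.44620 ≈ -2.012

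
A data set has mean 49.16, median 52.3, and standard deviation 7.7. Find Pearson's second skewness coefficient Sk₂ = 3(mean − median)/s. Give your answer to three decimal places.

-1.223

Sk₂ = 3(49.16 − 52.3) / 7.7 = 3 × -3.1400 / 7.7
    = -9.4200 / 7.7 ≈ -1.223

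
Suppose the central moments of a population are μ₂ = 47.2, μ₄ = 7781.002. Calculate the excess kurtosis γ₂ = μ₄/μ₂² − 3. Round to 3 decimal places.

0.493

μ₂² = 47.2² = 2227.84000
μ₄/μ₂² = 7781.002 / 2227.84000 = 3.49262
γ₂ = 3.49262 − 3 ≈ 0.493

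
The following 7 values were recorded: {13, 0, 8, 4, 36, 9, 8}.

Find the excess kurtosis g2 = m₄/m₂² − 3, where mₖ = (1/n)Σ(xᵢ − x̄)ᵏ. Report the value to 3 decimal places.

x̄ = 11.1429
Σ(xᵢ − x̄)² = 820.8571 ⇒ m₂ = 117.26531
Σ(xᵢ − x̄)⁴ = 400020.3790 ⇒ m₄ = 57145.76843
m₂² = 13751.15202
g2 = m₄/m₂² − 3 = 4.15571 − 3 ≈ 1.156

1.156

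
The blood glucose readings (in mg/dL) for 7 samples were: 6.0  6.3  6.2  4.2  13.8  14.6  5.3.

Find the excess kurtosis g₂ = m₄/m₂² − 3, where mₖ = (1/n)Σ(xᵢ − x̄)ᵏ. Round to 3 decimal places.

x̄ = 8.0571
Σ(xᵢ − x̄)² = 109.0371 ⇒ m₂ = 15.57673
Σ(xᵢ − x̄)⁴ = 3238.7824 ⇒ m₄ = 462.68320
m₂² = 242.63466
g₂ = m₄/m₂² − 3 = 1.90691 − 3 ≈ -1.093

-1.093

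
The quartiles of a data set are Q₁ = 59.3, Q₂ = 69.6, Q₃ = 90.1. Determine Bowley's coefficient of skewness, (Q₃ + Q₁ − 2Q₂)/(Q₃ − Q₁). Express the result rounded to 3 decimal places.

0.331

numerator: Q₃ + Q₁ − 2Q₂ = 90.1 + 59.3 − 2×69.6 = 10.2000
denominator: Q₃ − Q₁ = 90.1 − 59.3 = 30.8000
Bowley skewness = 10.2000 / 30.8000 ≈ 0.331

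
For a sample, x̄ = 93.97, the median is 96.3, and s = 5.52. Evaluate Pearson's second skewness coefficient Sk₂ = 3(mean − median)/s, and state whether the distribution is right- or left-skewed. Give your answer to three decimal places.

Sk₂ = 3(93.97 − 96.3) / 5.52 = 3 × -2.3300 / 5.52
    = -6.9900 / 5.52 ≈ -1.266
Sk₂ < 0 ⇒ mean < median ⇒ left-skewed (negative skew).

-1.266, left-skewed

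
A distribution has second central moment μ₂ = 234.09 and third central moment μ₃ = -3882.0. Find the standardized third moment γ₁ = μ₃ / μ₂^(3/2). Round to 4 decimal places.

-1.0839

σ = √μ₂ = √234.09 = 15.30000
σ³ = μ₂^(3/2) = 3581.57700
γ₁ = μ₃/σ³ = -3882.0 / 3581.57700 ≈ -1.0839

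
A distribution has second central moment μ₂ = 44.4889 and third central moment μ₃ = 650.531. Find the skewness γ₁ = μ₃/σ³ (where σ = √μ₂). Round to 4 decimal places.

σ = √μ₂ = √44.4889 = 6.67000
σ³ = μ₂^(3/2) = 296.74096
γ₁ = μ₃/σ³ = 650.531 / 296.74096 ≈ 2.1923

2.1923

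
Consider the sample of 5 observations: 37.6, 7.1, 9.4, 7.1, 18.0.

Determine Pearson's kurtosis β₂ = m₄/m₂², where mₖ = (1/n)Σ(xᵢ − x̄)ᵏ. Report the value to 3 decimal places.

x̄ = 15.8400
Σ(xᵢ − x̄)² = 672.4120 ⇒ m₂ = 134.48240
Σ(xᵢ − x̄)⁴ = 237611.9354 ⇒ m₄ = 47522.38708
m₂² = 18085.51591
β₂ = m₄/m₂² = 47522.38708 / 18085.51591 ≈ 2.628

2.628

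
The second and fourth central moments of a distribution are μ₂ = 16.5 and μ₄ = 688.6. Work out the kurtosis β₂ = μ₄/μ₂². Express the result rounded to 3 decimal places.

2.529

μ₂² = 16.5² = 272.25000
μ₄/μ₂² = 688.6 / 272.25000 = 2.52929
β₂ ≈ 2.529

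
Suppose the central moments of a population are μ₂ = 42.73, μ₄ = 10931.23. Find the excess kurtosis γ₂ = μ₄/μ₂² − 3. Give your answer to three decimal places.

2.987

μ₂² = 42.73² = 1825.85290
μ₄/μ₂² = 10931.23 / 1825.85290 = 5.98692
γ₂ = 5.98692 − 3 ≈ 2.987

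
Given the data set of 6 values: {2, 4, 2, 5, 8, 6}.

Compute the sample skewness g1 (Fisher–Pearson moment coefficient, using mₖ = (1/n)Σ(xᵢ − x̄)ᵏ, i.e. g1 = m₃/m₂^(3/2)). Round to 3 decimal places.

x̄ = (2 + 4 + 2 + 5 + 8 + 6) / 6 = 4.5000
deviations (xᵢ − x̄): -2.5000, -0.5000, -2.5000, 0.5000, 3.5000, 1.5000
Σ(xᵢ − x̄)² = 27.5000 ⇒ m₂ = 27.5000/6 = 4.58333
Σ(xᵢ − x̄)³ = 15.0000 ⇒ m₃ = 15.0000/6 = 2.50000
m₂^(3/2) = 4.58333^(1.5) = 9.81233
g1 = m₃ / m₂^(3/2) = 2.50000 / 9.81233 ≈ 0.255

0.255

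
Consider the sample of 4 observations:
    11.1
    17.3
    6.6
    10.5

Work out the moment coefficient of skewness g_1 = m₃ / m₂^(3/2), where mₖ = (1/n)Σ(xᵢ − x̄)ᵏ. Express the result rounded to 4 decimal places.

0.4372

x̄ = (11.1 + 17.3 + 6.6 + 10.5) / 4 = 11.3750
deviations (xᵢ − x̄): -0.2750, 5.9250, -4.7750, -0.8750
Σ(xᵢ − x̄)² = 58.7475 ⇒ m₂ = 58.7475/4 = 14.68688
Σ(xᵢ − x̄)³ = 98.4371 ⇒ m₃ = 98.4371/4 = 24.60928
m₂^(3/2) = 14.68688^(1.5) = 56.28519
g_1 = m₃ / m₂^(3/2) = 24.60928 / 56.28519 ≈ 0.4372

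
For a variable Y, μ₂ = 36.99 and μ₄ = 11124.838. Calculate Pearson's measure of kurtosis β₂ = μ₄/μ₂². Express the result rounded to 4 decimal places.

μ₂² = 36.99² = 1368.26010
μ₄/μ₂² = 11124.838 / 1368.26010 = 8.13065
β₂ ≈ 8.1306

8.1306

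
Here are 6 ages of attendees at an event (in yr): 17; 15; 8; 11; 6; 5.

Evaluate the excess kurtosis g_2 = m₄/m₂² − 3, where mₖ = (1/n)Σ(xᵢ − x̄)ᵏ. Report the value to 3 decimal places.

-1.466

x̄ = 10.3333
Σ(xᵢ − x̄)² = 119.3333 ⇒ m₂ = 19.88889
Σ(xᵢ − x̄)⁴ = 3641.1111 ⇒ m₄ = 606.85185
m₂² = 395.56790
g_2 = m₄/m₂² − 3 = 1.53413 − 3 ≈ -1.466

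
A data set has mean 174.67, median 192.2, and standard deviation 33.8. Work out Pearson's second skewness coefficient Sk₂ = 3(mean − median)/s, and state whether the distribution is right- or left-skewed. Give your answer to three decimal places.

Sk₂ = 3(174.67 − 192.2) / 33.8 = 3 × -17.5300 / 33.8
    = -52.5900 / 33.8 ≈ -1.556
Sk₂ < 0 ⇒ mean < median ⇒ left-skewed (negative skew).

-1.556, left-skewed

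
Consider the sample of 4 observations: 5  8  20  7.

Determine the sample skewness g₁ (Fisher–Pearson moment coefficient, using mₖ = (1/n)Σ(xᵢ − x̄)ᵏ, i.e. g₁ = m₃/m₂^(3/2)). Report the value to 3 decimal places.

1.036

x̄ = (5 + 8 + 20 + 7) / 4 = 10.0000
deviations (xᵢ − x̄): -5.0000, -2.0000, 10.0000, -3.0000
Σ(xᵢ − x̄)² = 138.0000 ⇒ m₂ = 138.0000/4 = 34.50000
Σ(xᵢ − x̄)³ = 840.0000 ⇒ m₃ = 840.0000/4 = 210.00000
m₂^(3/2) = 34.50000^(1.5) = 202.64162
g₁ = m₃ / m₂^(3/2) = 210.00000 / 202.64162 ≈ 1.036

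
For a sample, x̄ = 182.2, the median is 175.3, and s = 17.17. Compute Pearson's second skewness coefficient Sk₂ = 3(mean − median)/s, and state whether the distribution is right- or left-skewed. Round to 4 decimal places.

1.2056, right-skewed

Sk₂ = 3(182.2 − 175.3) / 17.17 = 3 × 6.9000 / 17.17
    = 20.7000 / 17.17 ≈ 1.2056
Sk₂ > 0 ⇒ mean > median ⇒ right-skewed (positive skew).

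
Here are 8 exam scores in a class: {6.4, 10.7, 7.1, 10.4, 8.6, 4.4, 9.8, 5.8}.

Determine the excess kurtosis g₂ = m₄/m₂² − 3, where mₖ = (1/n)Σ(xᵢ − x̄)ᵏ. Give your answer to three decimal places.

x̄ = 7.9000
Σ(xᵢ − x̄)² = 37.7400 ⇒ m₂ = 4.71750
Σ(xᵢ − x̄)⁴ = 288.7830 ⇒ m₄ = 36.09787
m₂² = 22.25481
g₂ = m₄/m₂² − 3 = 1.62203 − 3 ≈ -1.378

-1.378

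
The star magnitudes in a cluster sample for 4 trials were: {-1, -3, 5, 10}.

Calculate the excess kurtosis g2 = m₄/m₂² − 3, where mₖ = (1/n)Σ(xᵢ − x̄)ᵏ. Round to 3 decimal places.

-1.513

x̄ = 2.7500
Σ(xᵢ − x̄)² = 104.7500 ⇒ m₂ = 26.18750
Σ(xᵢ − x̄)⁴ = 4079.3281 ⇒ m₄ = 1019.83203
m₂² = 685.78516
g2 = m₄/m₂² − 3 = 1.48710 − 3 ≈ -1.513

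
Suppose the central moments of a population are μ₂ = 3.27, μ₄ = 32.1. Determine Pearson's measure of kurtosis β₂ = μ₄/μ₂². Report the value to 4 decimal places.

μ₂² = 3.27² = 10.69290
μ₄/μ₂² = 32.1 / 10.69290 = 3.00199
β₂ ≈ 3.0020

3.0020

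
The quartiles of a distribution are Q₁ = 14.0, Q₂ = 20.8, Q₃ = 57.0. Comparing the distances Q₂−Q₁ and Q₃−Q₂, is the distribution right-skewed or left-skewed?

Q₂ − Q₁ = 6.8;  Q₃ − Q₂ = 36.2
Q₃ − Q₂ > Q₂ − Q₁ ⇒ the upper half is more spread out ⇒ right-skewed.

right-skewed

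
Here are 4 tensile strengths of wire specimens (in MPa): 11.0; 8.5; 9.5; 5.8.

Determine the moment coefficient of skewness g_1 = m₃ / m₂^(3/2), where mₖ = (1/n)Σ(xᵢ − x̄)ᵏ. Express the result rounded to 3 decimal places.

x̄ = (11.0 + 8.5 + 9.5 + 5.8) / 4 = 8.7000
deviations (xᵢ − x̄): 2.3000, -0.2000, 0.8000, -2.9000
Σ(xᵢ − x̄)² = 14.3800 ⇒ m₂ = 14.3800/4 = 3.59500
Σ(xᵢ − x̄)³ = -11.7180 ⇒ m₃ = -11.7180/4 = -2.92950
m₂^(3/2) = 3.59500^(1.5) = 6.81629
g_1 = m₃ / m₂^(3/2) = -2.92950 / 6.81629 ≈ -0.430

-0.430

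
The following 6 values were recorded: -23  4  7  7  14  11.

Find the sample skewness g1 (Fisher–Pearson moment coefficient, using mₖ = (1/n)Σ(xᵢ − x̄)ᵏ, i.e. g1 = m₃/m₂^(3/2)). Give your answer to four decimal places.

x̄ = (-23 + 4 + 7 + 7 + 14 + 11) / 6 = 3.3333
deviations (xᵢ − x̄): -26.3333, 0.6667, 3.6667, 3.6667, 10.6667, 7.6667
Σ(xᵢ − x̄)² = 893.3333 ⇒ m₂ = 893.3333/6 = 148.88889
Σ(xᵢ − x̄)³ = -16497.5556 ⇒ m₃ = -16497.5556/6 = -2749.59259
m₂^(3/2) = 148.88889^(1.5) = 1816.74274
g1 = m₃ / m₂^(3/2) = -2749.59259 / 1816.74274 ≈ -1.5135

-1.5135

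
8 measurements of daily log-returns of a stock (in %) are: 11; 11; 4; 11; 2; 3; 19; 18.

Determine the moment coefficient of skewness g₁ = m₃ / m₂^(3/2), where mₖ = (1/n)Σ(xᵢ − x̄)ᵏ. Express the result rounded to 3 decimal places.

x̄ = (11 + 11 + 4 + 11 + 2 + 3 + 19 + 18) / 8 = 9.8750
deviations (xᵢ − x̄): 1.1250, 1.1250, -5.8750, 1.1250, -7.8750, -6.8750, 9.1250, 8.1250
Σ(xᵢ − x̄)² = 296.8750 ⇒ m₂ = 296.8750/8 = 37.10938
Σ(xᵢ − x̄)³ = 284.3438 ⇒ m₃ = 284.3438/8 = 35.54297
m₂^(3/2) = 37.10938^(1.5) = 226.06090
g₁ = m₃ / m₂^(3/2) = 35.54297 / 226.06090 ≈ 0.157

0.157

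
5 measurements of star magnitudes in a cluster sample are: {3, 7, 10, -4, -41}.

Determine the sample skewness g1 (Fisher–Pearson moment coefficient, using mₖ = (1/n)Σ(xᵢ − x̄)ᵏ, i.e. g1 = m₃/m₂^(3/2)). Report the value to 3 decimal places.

x̄ = (3 + 7 + 10 - 4 - 41) / 5 = -5.0000
deviations (xᵢ − x̄): 8.0000, 12.0000, 15.0000, 1.0000, -36.0000
Σ(xᵢ − x̄)² = 1730.0000 ⇒ m₂ = 1730.0000/5 = 346.00000
Σ(xᵢ − x̄)³ = -41040.0000 ⇒ m₃ = -41040.0000/5 = -8208.00000
m₂^(3/2) = 346.00000^(1.5) = 6435.97203
g1 = m₃ / m₂^(3/2) = -8208.00000 / 6435.97203 ≈ -1.275

-1.275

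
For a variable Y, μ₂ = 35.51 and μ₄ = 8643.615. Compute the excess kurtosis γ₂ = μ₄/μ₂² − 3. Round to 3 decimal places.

3.855

μ₂² = 35.51² = 1260.96010
μ₄/μ₂² = 8643.615 / 1260.96010 = 6.85479
γ₂ = 6.85479 − 3 ≈ 3.855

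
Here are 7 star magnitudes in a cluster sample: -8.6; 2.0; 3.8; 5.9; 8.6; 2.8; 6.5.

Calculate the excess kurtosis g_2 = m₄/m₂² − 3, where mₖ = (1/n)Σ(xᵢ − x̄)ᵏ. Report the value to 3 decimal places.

0.814

x̄ = 3.0000
Σ(xᵢ − x̄)² = 188.2600 ⇒ m₂ = 26.89429
Σ(xᵢ − x̄)⁴ = 19312.0450 ⇒ m₄ = 2758.86357
m₂² = 723.30260
g_2 = m₄/m₂² − 3 = 3.81426 − 3 ≈ 0.814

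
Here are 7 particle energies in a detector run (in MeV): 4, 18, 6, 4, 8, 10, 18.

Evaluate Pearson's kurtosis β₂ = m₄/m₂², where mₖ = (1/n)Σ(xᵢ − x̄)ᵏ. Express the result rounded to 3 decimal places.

x̄ = 9.7143
Σ(xᵢ − x̄)² = 219.4286 ⇒ m₂ = 31.34694
Σ(xᵢ − x̄)⁴ = 11757.9009 ⇒ m₄ = 1679.70012
m₂² = 982.63057
β₂ = m₄/m₂² = 1679.70012 / 982.63057 ≈ 1.709

1.709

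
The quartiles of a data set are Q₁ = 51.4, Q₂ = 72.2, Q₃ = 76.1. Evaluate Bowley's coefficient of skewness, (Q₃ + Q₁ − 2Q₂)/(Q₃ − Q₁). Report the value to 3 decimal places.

numerator: Q₃ + Q₁ − 2Q₂ = 76.1 + 51.4 − 2×72.2 = -16.9000
denominator: Q₃ − Q₁ = 76.1 − 51.4 = 24.7000
Bowley skewness = -16.9000 / 24.7000 ≈ -0.684

-0.684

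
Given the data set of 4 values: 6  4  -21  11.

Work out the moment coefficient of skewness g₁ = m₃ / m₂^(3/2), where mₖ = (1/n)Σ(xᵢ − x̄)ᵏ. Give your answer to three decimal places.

-1.006

x̄ = (6 + 4 - 21 + 11) / 4 = 0.0000
deviations (xᵢ − x̄): 6.0000, 4.0000, -21.0000, 11.0000
Σ(xᵢ − x̄)² = 614.0000 ⇒ m₂ = 614.0000/4 = 153.50000
Σ(xᵢ − x̄)³ = -7650.0000 ⇒ m₃ = -7650.0000/4 = -1912.50000
m₂^(3/2) = 153.50000^(1.5) = 1901.79004
g₁ = m₃ / m₂^(3/2) = -1912.50000 / 1901.79004 ≈ -1.006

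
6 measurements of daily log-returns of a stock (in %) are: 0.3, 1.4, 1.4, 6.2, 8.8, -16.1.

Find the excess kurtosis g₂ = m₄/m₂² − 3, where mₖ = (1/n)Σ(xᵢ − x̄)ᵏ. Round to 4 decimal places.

0.3205

x̄ = 0.3333
Σ(xᵢ − x̄)² = 378.4333 ⇒ m₂ = 63.07222
Σ(xᵢ − x̄)⁴ = 79255.2350 ⇒ m₄ = 13209.20584
m₂² = 3978.10522
g₂ = m₄/m₂² − 3 = 3.32048 − 3 ≈ 0.3205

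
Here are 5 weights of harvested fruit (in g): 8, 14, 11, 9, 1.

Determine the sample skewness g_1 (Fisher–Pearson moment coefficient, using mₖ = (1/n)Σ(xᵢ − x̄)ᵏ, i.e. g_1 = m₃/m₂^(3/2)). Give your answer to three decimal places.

-0.666

x̄ = (8 + 14 + 11 + 9 + 1) / 5 = 8.6000
deviations (xᵢ − x̄): -0.6000, 5.4000, 2.4000, 0.4000, -7.6000
Σ(xᵢ − x̄)² = 93.2000 ⇒ m₂ = 93.2000/5 = 18.64000
Σ(xᵢ − x̄)³ = -267.8400 ⇒ m₃ = -267.8400/5 = -53.56800
m₂^(3/2) = 18.64000^(1.5) = 80.47646
g_1 = m₃ / m₂^(3/2) = -53.56800 / 80.47646 ≈ -0.666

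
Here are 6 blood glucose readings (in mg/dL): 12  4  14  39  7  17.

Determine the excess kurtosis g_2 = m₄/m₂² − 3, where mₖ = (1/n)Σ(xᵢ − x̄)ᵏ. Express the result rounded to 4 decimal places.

x̄ = 15.5000
Σ(xᵢ − x̄)² = 773.5000 ⇒ m₂ = 128.91667
Σ(xᵢ − x̄)⁴ = 327850.3750 ⇒ m₄ = 54641.72917
m₂² = 16619.50694
g_2 = m₄/m₂² − 3 = 3.28781 − 3 ≈ 0.2878

0.2878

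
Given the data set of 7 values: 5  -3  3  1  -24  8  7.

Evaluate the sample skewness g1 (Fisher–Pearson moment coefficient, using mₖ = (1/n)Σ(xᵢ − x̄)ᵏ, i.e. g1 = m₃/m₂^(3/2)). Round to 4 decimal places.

-1.5909

x̄ = (5 - 3 + 3 + 1 - 24 + 8 + 7) / 7 = -0.4286
deviations (xᵢ − x̄): 5.4286, -2.5714, 3.4286, 1.4286, -23.5714, 8.4286, 7.4286
Σ(xᵢ − x̄)² = 731.7143 ⇒ m₂ = 731.7143/7 = 104.53061
Σ(xᵢ − x̄)³ = -11901.6735 ⇒ m₃ = -11901.6735/7 = -1700.23907
m₂^(3/2) = 104.53061^(1.5) = 1068.72321
g1 = m₃ / m₂^(3/2) = -1700.23907 / 1068.72321 ≈ -1.5909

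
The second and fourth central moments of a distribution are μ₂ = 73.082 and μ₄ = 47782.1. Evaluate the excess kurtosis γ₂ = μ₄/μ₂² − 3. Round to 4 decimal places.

μ₂² = 73.082² = 5340.97872
μ₄/μ₂² = 47782.1 / 5340.97872 = 8.94632
γ₂ = 8.94632 − 3 ≈ 5.9463

5.9463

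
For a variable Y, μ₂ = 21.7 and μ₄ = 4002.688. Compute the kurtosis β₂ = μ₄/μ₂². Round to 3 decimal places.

8.500

μ₂² = 21.7² = 470.89000
μ₄/μ₂² = 4002.688 / 470.89000 = 8.50026
β₂ ≈ 8.500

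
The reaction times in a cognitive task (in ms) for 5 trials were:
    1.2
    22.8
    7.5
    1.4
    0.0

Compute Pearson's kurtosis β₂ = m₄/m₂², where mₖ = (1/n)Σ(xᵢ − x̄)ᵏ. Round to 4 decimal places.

x̄ = 6.5800
Σ(xᵢ − x̄)² = 363.0080 ⇒ m₂ = 72.60160
Σ(xᵢ − x̄)⁴ = 72648.5568 ⇒ m₄ = 14529.71137
m₂² = 5270.99232
β₂ = m₄/m₂² = 14529.71137 / 5270.99232 ≈ 2.7565

2.7565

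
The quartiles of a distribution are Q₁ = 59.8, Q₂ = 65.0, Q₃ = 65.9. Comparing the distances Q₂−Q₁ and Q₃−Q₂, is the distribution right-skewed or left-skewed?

left-skewed

Q₂ − Q₁ = 5.2;  Q₃ − Q₂ = 0.9
Q₂ − Q₁ > Q₃ − Q₂ ⇒ the lower half is more spread out ⇒ left-skewed.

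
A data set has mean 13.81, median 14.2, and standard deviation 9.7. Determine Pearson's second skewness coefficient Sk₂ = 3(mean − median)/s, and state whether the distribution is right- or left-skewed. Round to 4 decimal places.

Sk₂ = 3(13.81 − 14.2) / 9.7 = 3 × -0.3900 / 9.7
    = -1.1700 / 9.7 ≈ -0.1206
Sk₂ < 0 ⇒ mean < median ⇒ left-skewed (negative skew).

-0.1206, left-skewed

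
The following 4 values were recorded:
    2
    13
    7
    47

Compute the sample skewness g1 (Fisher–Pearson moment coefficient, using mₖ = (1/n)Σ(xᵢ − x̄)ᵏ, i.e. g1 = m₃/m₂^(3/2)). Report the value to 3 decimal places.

x̄ = (2 + 13 + 7 + 47) / 4 = 17.2500
deviations (xᵢ − x̄): -15.2500, -4.2500, -10.2500, 29.7500
Σ(xᵢ − x̄)² = 1240.7500 ⇒ m₂ = 1240.7500/4 = 310.18750
Σ(xᵢ − x̄)³ = 21630.3750 ⇒ m₃ = 21630.3750/4 = 5407.59375
m₂^(3/2) = 310.18750^(1.5) = 5463.06589
g1 = m₃ / m₂^(3/2) = 5407.59375 / 5463.06589 ≈ 0.990

0.990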